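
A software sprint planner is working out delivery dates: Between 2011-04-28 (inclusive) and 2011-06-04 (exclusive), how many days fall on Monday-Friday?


Start: 2011-04-28 (Thursday)
End (exclusive): 2011-06-04 (Saturday)
Total calendar days: 37
Full weeks: 37 // 7 = 5 -> 25 weekdays
Remaining 2 days starting on Thursday:
  Thu(w), Fri(w) -> 2 weekdays
Total business days: 25 + 2 = 27

27


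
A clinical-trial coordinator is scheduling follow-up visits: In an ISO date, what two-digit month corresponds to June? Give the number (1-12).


Calendar month order:
5. May
6. June <--
7. July
June is month number 6

6


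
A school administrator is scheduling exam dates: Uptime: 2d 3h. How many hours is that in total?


Days: 2
Extra hours: 3
Hours per day: 24
Days to hours: 2 x 24 = 48
Total: 48 + 3 = 51

51


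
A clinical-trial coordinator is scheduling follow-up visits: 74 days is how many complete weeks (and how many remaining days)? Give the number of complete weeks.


Total days: 74
Days per week: 7
Division: 74 / 7 = 10 remainder 4
Complete weeks: 10
Remaining days: 4

10


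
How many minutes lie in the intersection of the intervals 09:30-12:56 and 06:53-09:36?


Interval A: [570, 776] minutes from midnight
Interval B: [413, 576] minutes from midnight
Overlap start = max(570, 413) = 570
Overlap end = min(776, 576) = 576
Overlap = 576 - 570 = 6 minutes

6


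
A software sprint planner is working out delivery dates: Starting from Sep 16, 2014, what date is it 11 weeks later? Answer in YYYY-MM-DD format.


Start: 2014-09-16
Weeks to add: 11
Convert to days: 11 x 7 = 77 days
Add 77 days to 2014-09-16
Result: 2014-12-02

2014-12-02


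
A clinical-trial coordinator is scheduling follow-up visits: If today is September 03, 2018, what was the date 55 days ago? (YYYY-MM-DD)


Start: 2018-09-03
Subtracting 55 days
Days already passed in September: 3
After going back through September: 52 more days to subtract
August 2018: 31 days, 21 remaining
July 2018 has 31 days, need 21
Result: 2018-07-10

2018-07-10


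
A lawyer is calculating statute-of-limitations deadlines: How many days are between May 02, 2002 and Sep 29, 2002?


Start date: 2002-05-02
End date: 2002-09-29
May 2002: +30 days
Jun 2002: +30 days
Jul 2002: +31 days
Aug 2002: +31 days
Sep 2002: +28 days
Total: 150 days

150


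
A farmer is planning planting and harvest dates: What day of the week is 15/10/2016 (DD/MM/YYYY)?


Date: 2016-10-15
January 1, 2016 is a Friday
Day of year: 289
Offset from Jan 1: 288 days
288 mod 7 = 1
Result: Saturday

Saturday


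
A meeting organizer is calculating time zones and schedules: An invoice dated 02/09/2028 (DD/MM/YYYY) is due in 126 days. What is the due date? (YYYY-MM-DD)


Start: 2028-09-02
Adding 126 days
Days remaining in September: 28
After September: 98 days still to add
October 2028: 31 days, 67 remaining
November 2028: 30 days, 37 remaining
December 2028: 31 days, 6 remaining
January 2029 has 31 days, need 6
Result: 2029-01-06

2029-01-06


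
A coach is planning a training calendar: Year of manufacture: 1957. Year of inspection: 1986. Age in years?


Birth year: 1957
Current year: 1986
Age = current year - birth year
Age = 1986 - 1957 = 29

29


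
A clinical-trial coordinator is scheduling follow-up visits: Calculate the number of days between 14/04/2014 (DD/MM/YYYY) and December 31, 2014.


Start: April 14, 2014
End: December 31, 2014
Days left in April: 16
May: 31
June: 30
July: 31
August: 31
... plus remaining months
Sum of remaining months: 245
Total: 16 + 245 = 261

261


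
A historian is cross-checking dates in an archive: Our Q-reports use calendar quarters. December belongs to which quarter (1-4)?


Month: December (month 12)
Q1: January-March (months 1-3)
Q2: April-June (months 4-6)
Q3: July-September (months 7-9)
Q4: October-December (months 10-12)
Month 12 falls in Q4

4


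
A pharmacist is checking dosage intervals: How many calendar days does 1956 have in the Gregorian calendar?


Year: 1956
Check leap year rules:
Divisible by 4? Yes
Divisible by 100? No
1956 is a leap year
Days: 366

366


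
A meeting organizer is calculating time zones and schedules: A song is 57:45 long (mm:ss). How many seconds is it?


Minutes: 57
Extra seconds: 45
Seconds per minute: 60
Minutes to seconds: 57 x 60 = 3420
Total: 3420 + 45 = 3465

3465


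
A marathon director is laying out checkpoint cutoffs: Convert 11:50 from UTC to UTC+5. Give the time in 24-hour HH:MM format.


Local time: 11:50 at UTC (offset 0h)
Target zone: UTC+5 (offset 5h)
Difference: 5 - (0) = 5 hours
Calculation: 11 + (5) = 16
Result: 16:50

16:50


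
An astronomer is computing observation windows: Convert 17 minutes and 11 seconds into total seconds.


Minutes: 17
Seconds: 11
Convert minutes to seconds: 17 x 60 = 1020
Add remaining seconds: 1020 + 11 = 1031

1031


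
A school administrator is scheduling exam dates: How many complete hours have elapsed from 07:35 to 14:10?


Start: 07:35
End: 14:10
Hour difference: 14 - 7 = 7 hours
Minute difference: 10 - 35 = -25 minutes
Total minutes: 395
Complete hours: 395 / 60 = 6 (remainder 35)

6


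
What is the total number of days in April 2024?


Month: April
Year: 2024
April is a 30-day month
Total: 30 days

30


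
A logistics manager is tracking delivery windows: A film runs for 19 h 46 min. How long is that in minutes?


Hours: 19
Minutes: 46
Convert hours to minutes: 19 x 60 = 1140
Add remaining minutes: 1140 + 46 = 1186

1186


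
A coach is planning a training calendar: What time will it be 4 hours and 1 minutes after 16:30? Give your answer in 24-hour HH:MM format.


Start time: 16:30
Adding: 4 hours 1 minutes
Minutes: 30 + 1 = 31
Hours: 16 + 4 + 0 = 20
Result: 20:31

20:31


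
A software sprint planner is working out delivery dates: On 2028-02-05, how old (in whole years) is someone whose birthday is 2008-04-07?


Birth: 2008-04-07
Reference: 2028-02-05
Year difference: 2028 - 2008 = 20
Has birthday (04-07) occurred by 02-05? No
Birthday not yet reached this year -> subtract 1
Age in full years: 19

19


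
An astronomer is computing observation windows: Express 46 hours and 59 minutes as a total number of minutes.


Hours: 46
Extra minutes: 59
Minutes per hour: 60
Hours to minutes: 46 x 60 = 2760
Total: 2760 + 59 = 2819

2819


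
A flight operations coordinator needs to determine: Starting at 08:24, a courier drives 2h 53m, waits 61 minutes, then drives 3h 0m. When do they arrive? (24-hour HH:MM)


Depart: 08:24
Leg 1: +173 min -> 11:17
Layover: +61 min -> 12:18
Leg 2: +180 min -> 15:18
Total travel: 414 minutes = 6h 54m
Arrival: 15:18

15:18


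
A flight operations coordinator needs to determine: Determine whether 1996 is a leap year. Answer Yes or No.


Year: 1996
Divisible by 4? 1996 / 4 = 499.0 -> Yes
Divisible by 100? 1996 / 100 = 19.96 -> No
Divisible by 4 but not 100, so it IS a leap year

Yes


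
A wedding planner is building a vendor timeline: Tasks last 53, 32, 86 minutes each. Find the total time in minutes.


Durations: 53, 32, 86
Running sum: 53
+ 32 = 85
+ 86 = 171
Total duration: 171 minutes
That is 2 hours and 51 minutes

171


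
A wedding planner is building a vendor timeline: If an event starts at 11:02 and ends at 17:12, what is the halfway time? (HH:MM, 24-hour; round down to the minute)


Start time: 11:02 = 662 minutes from midnight
End time: 17:12 = 1032 minutes from midnight
Sum: 662 + 1032 = 1694
Midpoint: 1694 / 2 = 847 minutes
Convert: 847 / 60 = 14 hours, 7 minutes
Result: 14:07

14:07


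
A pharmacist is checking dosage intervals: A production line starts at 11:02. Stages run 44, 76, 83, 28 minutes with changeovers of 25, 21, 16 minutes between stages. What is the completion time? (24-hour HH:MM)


Start: 11:02 = 662 min from midnight
  after task 1 (44 min): 11:46
  after break (25 min): 12:11
  after task 2 (76 min): 13:27
  after break (21 min): 13:48
  after task 3 (83 min): 15:11
  after break (16 min): 15:27
  after task 4 (28 min): 15:55
Total elapsed: 293 minutes
End time: 15:55

15:55


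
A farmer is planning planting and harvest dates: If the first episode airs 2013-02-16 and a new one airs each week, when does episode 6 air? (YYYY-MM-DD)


First occurrence: 2013-02-16 (occurrence 1)
Each occurrence is 7 days after the previous.
Occurrence 6 is 5 weeks after the first.
5 weeks = 35 days
2013-02-16 + 35 days = 2013-03-23

2013-03-23


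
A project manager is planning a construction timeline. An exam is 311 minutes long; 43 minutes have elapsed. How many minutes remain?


Total budget: 311 minutes
Time used: 43 minutes
Remaining: 311 - 43 = 268 minutes
Percent used: 13.8%
Percent remaining: 86.2%

268


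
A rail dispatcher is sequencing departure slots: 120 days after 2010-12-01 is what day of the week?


Start: 2010-12-01 (Wednesday)
Step 1 - find target date: add 120 days
  2010-12-01 + 120 days = 2011-03-31
Step 2 - day of week:
  120 mod 7 = 1
  Wednesday + 1 days -> Thursday
Result: Thursday (2011-03-31)

Thursday


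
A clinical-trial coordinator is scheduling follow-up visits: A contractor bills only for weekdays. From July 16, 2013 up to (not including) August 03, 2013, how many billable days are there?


Start: 2013-07-16 (Tuesday)
End (exclusive): 2013-08-03 (Saturday)
Total calendar days: 18
Full weeks: 18 // 7 = 2 -> 10 weekdays
Remaining 4 days starting on Tuesday:
  Tue(w), Wed(w), Thu(w), Fri(w) -> 4 weekdays
Total business days: 10 + 4 = 14

14


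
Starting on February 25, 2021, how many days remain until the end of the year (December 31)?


Start: February 25, 2021
End: December 31, 2021
Days left in February: 3
March: 31
April: 30
May: 31
June: 30
... plus remaining months
Sum of remaining months: 306
Total: 3 + 306 = 309

309


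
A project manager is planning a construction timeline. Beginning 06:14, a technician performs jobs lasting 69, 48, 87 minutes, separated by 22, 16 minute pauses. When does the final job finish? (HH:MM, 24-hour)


Start: 06:14 = 374 min from midnight
  after task 1 (69 min): 07:23
  after break (22 min): 07:45
  after task 2 (48 min): 08:33
  after break (16 min): 08:49
  after task 3 (87 min): 10:16
Total elapsed: 242 minutes
End time: 10:16

10:16


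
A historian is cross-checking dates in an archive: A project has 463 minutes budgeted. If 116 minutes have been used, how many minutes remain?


Total budget: 463 minutes
Time used: 116 minutes
Remaining: 463 - 116 = 347 minutes
Percent used: 25.1%
Percent remaining: 74.9%

347


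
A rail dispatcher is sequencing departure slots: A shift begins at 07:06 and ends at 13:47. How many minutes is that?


Start time: 07:06 = 426 minutes from midnight
End time: 13:47 = 827 minutes from midnight
Difference: 827 - 426 = 401 minutes
That is 6 hours and 41 minutes

401


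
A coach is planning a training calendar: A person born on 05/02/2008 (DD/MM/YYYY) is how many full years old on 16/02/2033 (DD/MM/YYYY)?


Birth: 2008-02-05
Reference: 2033-02-16
Year difference: 2033 - 2008 = 25
Has birthday (02-05) occurred by 02-16? Yes
Age in full years: 25

25


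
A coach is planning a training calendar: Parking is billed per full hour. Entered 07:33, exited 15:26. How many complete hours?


Start: 07:33
End: 15:26
Hour difference: 15 - 7 = 8 hours
Minute difference: 26 - 33 = -7 minutes
Total minutes: 473
Complete hours: 473 / 60 = 7 (remainder 53)

7


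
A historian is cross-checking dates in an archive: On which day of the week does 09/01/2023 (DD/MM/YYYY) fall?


Date: 2023-01-09
January 1, 2023 is a Sunday
Day of year: 9
Offset from Jan 1: 8 days
8 mod 7 = 1
Result: Monday

Monday


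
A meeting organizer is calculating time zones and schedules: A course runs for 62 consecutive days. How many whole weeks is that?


Total days: 62
Days per week: 7
Division: 62 / 7 = 8 remainder 6
Complete weeks: 8
Remaining days: 6

8


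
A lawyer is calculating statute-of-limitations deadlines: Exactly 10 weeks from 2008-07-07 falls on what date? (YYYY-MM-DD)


Start: 2008-07-07
Weeks to add: 10
Convert to days: 10 x 7 = 70 days
Add 70 days to 2008-07-07
Result: 2008-09-15

2008-09-15


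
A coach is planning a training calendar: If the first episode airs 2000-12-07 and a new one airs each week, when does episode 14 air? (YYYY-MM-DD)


First occurrence: 2000-12-07 (occurrence 1)
Each occurrence is 7 days after the previous.
Occurrence 14 is 13 weeks after the first.
13 weeks = 91 days
2000-12-07 + 91 days = 2001-03-08

2001-03-08


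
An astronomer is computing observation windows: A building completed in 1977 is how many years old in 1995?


Birth year: 1977
Current year: 1995
Age = current year - birth year
Age = 1995 - 1977 = 18

18


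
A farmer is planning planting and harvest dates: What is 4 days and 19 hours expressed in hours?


Days: 4
Extra hours: 19
Hours per day: 24
Days to hours: 4 x 24 = 96
Total: 96 + 19 = 115

115


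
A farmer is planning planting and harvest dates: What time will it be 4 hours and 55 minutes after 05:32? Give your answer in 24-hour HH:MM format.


Start time: 05:32
Adding: 4 hours 55 minutes
Minutes: 32 + 55 = 87
Minute overflow: 87 >= 60, so carry 1 hour, minutes = 27
Hours: 5 + 4 + 1 = 10
Result: 10:27

10:27


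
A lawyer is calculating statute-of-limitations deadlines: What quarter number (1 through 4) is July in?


Month: July (month 7)
Q1: January-March (months 1-3)
Q2: April-June (months 4-6)
Q3: July-September (months 7-9)
Q4: October-December (months 10-12)
Month 7 falls in Q3

3


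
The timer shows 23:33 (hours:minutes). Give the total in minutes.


Hours: 23
Minutes: 33
Convert hours to minutes: 23 x 60 = 1380
Add remaining minutes: 1380 + 33 = 1413

1413


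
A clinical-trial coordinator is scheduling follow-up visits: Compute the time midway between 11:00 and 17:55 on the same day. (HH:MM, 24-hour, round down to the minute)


Start time: 11:00 = 660 minutes from midnight
End time: 17:55 = 1075 minutes from midnight
Sum: 660 + 1075 = 1735
Midpoint: 1735 / 2 = 867 minutes
Convert: 867 / 60 = 14 hours, 27 minutes
Result: 14:27

14:27


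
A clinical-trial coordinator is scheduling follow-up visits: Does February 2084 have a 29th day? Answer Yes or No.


Year: 2084
Divisible by 4? 2084 / 4 = 521.0 -> Yes
Divisible by 100? 2084 / 100 = 20.84 -> No
Divisible by 4 but not 100, so it IS a leap year

Yes


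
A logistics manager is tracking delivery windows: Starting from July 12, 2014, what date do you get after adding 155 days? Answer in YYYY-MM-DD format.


Start: 2014-07-12
Adding 155 days
Days remaining in July: 19
After July: 136 days still to add
August 2014: 31 days, 105 remaining
September 2014: 30 days, 75 remaining
October 2014: 31 days, 44 remaining
November 2014: 30 days, 14 remaining
Result: 2014-12-14

2014-12-14


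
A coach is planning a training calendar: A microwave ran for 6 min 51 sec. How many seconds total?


Minutes: 6
Extra seconds: 51
Seconds per minute: 60
Minutes to seconds: 6 x 60 = 360
Total: 360 + 51 = 411

411


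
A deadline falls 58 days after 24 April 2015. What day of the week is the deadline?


Start: 2015-04-24 (Friday)
Step 1 - find target date: add 58 days
  2015-04-24 + 58 days = 2015-06-21
Step 2 - day of week:
  58 mod 7 = 2
  Friday + 2 days -> Sunday
Result: Sunday (2015-06-21)

Sunday


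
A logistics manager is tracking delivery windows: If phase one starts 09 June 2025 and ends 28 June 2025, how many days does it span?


Start date: 2025-06-09
End date: 2025-06-28
Jun 2025: +19 days
Total: 19 days

19


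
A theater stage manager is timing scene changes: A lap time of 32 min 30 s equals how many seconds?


Minutes: 32
Seconds: 30
Convert minutes to seconds: 32 x 60 = 1920
Add remaining seconds: 1920 + 30 = 1950

1950


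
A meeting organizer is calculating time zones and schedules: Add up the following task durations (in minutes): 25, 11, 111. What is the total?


Durations: 25, 11, 111
Running sum: 25
+ 11 = 36
+ 111 = 147
Total duration: 147 minutes
That is 2 hours and 27 minutes

147


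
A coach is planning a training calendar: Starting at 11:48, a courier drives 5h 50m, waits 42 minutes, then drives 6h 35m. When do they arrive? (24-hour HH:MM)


Depart: 11:48
Leg 1: +350 min -> 17:38
Layover: +42 min -> 18:20
Leg 2: +395 min -> 00:55
Total travel: 787 minutes = 13h 7m
Arrival: 00:55

00:55


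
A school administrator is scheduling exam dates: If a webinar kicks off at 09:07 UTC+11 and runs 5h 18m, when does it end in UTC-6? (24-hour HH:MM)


Start: 09:07 in UTC+11
Step 1 - add duration:
  minutes: 7 + 18 = 25
  hours: 9 + 5 + 0 = 14
  end in UTC+11: 14:25
Step 2 - convert UTC+11 -> UTC-6:
  offset difference: -6 - (11) = -17 hours
  14 + (-17) = -3 -> mod 24 = 21
Result: 21:25 in UTC-6

21:25


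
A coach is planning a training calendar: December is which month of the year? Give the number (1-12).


Calendar month order:
11. November
12. December <--
December is month number 12

12


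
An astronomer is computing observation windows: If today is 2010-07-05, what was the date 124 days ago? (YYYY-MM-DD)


Start: 2010-07-05
Subtracting 124 days
Days already passed in July: 5
After going back through July: 119 more days to subtract
June 2010: 30 days, 89 remaining
May 2010: 31 days, 58 remaining
April 2010: 30 days, 28 remaining
March 2010 has 31 days, need 28
Result: 2010-03-03

2010-03-03


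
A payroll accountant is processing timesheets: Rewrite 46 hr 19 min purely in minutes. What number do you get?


Hours: 46
Extra minutes: 19
Minutes per hour: 60
Hours to minutes: 46 x 60 = 2760
Total: 2760 + 19 = 2779

2779


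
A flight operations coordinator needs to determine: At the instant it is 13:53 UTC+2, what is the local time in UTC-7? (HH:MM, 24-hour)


Local time: 13:53 at UTC+2 (offset 2h)
Target zone: UTC-7 (offset -7h)
Difference: -7 - (2) = -9 hours
Calculation: 13 + (-9) = 4
Result: 04:53

04:53


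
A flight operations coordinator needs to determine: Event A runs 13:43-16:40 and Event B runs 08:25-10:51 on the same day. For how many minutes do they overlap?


Interval A: [823, 1000] minutes from midnight
Interval B: [505, 651] minutes from midnight
Overlap start = max(823, 505) = 823
Overlap end = min(1000, 651) = 651
End <= start, so the intervals do not overlap: 0 minutes

0


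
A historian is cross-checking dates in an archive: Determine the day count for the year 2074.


Year: 2074
Check leap year rules:
Divisible by 4? No
2074 is not a leap year
Days: 365

365


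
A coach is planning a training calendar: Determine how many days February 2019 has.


Month: February
Year: 2019
2019 is not a leap year
February has 28 days
Total: 28 days

28


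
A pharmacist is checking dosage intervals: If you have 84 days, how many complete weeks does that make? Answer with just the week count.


Total days: 84
Days per week: 7
Division: 84 / 7 = 12 remainder 0
Complete weeks: 12
Remaining days: 0

12


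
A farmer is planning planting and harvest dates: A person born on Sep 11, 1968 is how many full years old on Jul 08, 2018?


Birth: 1968-09-11
Reference: 2018-07-08
Year difference: 2018 - 1968 = 50
Has birthday (09-11) occurred by 07-08? No
Birthday not yet reached this year -> subtract 1
Age in full years: 49

49


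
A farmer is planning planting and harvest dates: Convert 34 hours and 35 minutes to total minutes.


Hours: 34
Extra minutes: 35
Minutes per hour: 60
Hours to minutes: 34 x 60 = 2040
Total: 2040 + 35 = 2075

2075


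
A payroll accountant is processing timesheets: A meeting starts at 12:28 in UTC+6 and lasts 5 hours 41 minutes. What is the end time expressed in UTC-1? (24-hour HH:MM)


Start: 12:28 in UTC+6
Step 1 - add duration:
  minutes: 28 + 41 = 69 (carry 1h)
  hours: 12 + 5 + 1 = 18
  end in UTC+6: 18:09
Step 2 - convert UTC+6 -> UTC-1:
  offset difference: -1 - (6) = -7 hours
  18 + (-7) = 11 -> mod 24 = 11
Result: 11:09 in UTC-1

11:09


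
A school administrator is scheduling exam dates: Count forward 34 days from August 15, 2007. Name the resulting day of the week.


Start: 2007-08-15 (Wednesday)
Step 1 - find target date: add 34 days
  2007-08-15 + 34 days = 2007-09-18
Step 2 - day of week:
  34 mod 7 = 6
  Wednesday + 6 days -> Tuesday
Result: Tuesday (2007-09-18)

Tuesday


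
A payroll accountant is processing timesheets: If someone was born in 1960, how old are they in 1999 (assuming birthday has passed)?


Birth year: 1960
Current year: 1999
Age = current year - birth year
Age = 1999 - 1960 = 39

39


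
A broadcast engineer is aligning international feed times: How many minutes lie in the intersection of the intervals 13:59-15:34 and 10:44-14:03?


Interval A: [839, 934] minutes from midnight
Interval B: [644, 843] minutes from midnight
Overlap start = max(839, 644) = 839
Overlap end = min(934, 843) = 843
Overlap = 843 - 839 = 4 minutes

4


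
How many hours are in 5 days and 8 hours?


Days: 5
Extra hours: 8
Hours per day: 24
Days to hours: 5 x 24 = 120
Total: 120 + 8 = 128

128


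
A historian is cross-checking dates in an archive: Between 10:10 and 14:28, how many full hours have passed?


Start: 10:10
End: 14:28
Hour difference: 14 - 10 = 4 hours
Minute difference: 28 - 10 = 18 minutes
Total minutes: 258
Complete hours: 258 / 60 = 4 (remainder 18)

4


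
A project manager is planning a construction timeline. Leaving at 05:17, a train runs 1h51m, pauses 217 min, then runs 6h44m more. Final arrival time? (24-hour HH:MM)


Depart: 05:17
Leg 1: +111 min -> 07:08
Layover: +217 min -> 10:45
Leg 2: +404 min -> 17:29
Total travel: 732 minutes = 12h 12m
Arrival: 17:29

17:29


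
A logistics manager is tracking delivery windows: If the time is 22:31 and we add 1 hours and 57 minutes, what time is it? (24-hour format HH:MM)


Start time: 22:31
Adding: 1 hours 57 minutes
Minutes: 31 + 57 = 88
Minute overflow: 88 >= 60, so carry 1 hour, minutes = 28
Hours: 22 + 1 + 1 = 24
Hour wraparound: 24 mod 24 = 0
Result: 00:28

00:28


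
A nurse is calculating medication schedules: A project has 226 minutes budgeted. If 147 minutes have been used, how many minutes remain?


Total budget: 226 minutes
Time used: 147 minutes
Remaining: 226 - 147 = 79 minutes
Percent used: 65.0%
Percent remaining: 35.0%

79


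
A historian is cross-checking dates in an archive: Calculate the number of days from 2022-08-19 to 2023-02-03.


Start date: 2022-08-19
End date: 2023-02-03
Aug 2022: +13 days
Sep 2022: +30 days
Oct 2022: +31 days
... (4 more months)
Total: 168 days

168


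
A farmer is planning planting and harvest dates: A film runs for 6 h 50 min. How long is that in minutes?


Hours: 6
Minutes: 50
Convert hours to minutes: 6 x 60 = 360
Add remaining minutes: 360 + 50 = 410

410


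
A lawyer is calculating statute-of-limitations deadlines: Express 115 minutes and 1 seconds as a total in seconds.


Minutes: 115
Seconds: 1
Convert minutes to seconds: 115 x 60 = 6900
Add remaining seconds: 6900 + 1 = 6901

6901


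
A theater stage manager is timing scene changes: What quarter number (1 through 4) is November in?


Month: November (month 11)
Q1: January-March (months 1-3)
Q2: April-June (months 4-6)
Q3: July-September (months 7-9)
Q4: October-December (months 10-12)
Month 11 falls in Q4

4


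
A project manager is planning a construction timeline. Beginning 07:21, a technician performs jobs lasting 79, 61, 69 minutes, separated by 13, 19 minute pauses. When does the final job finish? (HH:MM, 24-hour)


Start: 07:21 = 441 min from midnight
  after task 1 (79 min): 08:40
  after break (13 min): 08:53
  after task 2 (61 min): 09:54
  after break (19 min): 10:13
  after task 3 (69 min): 11:22
Total elapsed: 241 minutes
End time: 11:22

11:22


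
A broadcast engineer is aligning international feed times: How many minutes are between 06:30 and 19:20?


Start time: 06:30 = 390 minutes from midnight
End time: 19:20 = 1160 minutes from midnight
Difference: 1160 - 390 = 770 minutes
That is 12 hours and 50 minutes

770


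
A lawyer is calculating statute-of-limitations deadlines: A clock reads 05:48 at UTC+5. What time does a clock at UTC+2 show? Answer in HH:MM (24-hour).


Local time: 05:48 at UTC+5 (offset 5h)
Target zone: UTC+2 (offset 2h)
Difference: 2 - (5) = -3 hours
Calculation: 5 + (-3) = 2
Result: 02:48

02:48


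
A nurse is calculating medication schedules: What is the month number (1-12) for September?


Calendar month order:
8. August
9. September <--
10. October
September is month number 9

9


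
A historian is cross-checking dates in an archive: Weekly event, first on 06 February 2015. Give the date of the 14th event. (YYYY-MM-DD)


First occurrence: 2015-02-06 (occurrence 1)
Each occurrence is 7 days after the previous.
Occurrence 14 is 13 weeks after the first.
13 weeks = 91 days
2015-02-06 + 91 days = 2015-05-08

2015-05-08


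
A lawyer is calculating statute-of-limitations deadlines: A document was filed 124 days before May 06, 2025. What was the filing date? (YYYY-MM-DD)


Start: 2025-05-06
Subtracting 124 days
Days already passed in May: 6
After going back through May: 118 more days to subtract
April 2025: 30 days, 88 remaining
March 2025: 31 days, 57 remaining
February 2025: 28 days, 29 remaining
January 2025 has 31 days, need 29
Result: 2025-01-02

2025-01-02


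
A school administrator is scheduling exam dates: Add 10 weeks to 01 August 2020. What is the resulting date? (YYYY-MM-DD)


Start: 2020-08-01
Weeks to add: 10
Convert to days: 10 x 7 = 70 days
Add 70 days to 2020-08-01
Result: 2020-10-10

2020-10-10


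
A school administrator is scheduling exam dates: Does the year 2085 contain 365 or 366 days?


Year: 2085
Check leap year rules:
Divisible by 4? No
2085 is not a leap year
Days: 365

365


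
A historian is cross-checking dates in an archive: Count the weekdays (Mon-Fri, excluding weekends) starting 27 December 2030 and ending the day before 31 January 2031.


Start: 2030-12-27 (Friday)
End (exclusive): 2031-01-31 (Friday)
Total calendar days: 35
Full weeks: 35 // 7 = 5 -> 25 weekdays
Remaining 0 days starting on Friday:
Total business days: 25 + 0 = 25

25


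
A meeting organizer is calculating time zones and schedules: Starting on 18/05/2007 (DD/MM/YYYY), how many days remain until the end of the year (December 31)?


Start: May 18, 2007
End: December 31, 2007
Days left in May: 13
June: 30
July: 31
August: 31
September: 30
... plus remaining months
Sum of remaining months: 214
Total: 13 + 214 = 227

227


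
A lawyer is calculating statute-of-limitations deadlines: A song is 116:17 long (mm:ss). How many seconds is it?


Minutes: 116
Extra seconds: 17
Seconds per minute: 60
Minutes to seconds: 116 x 60 = 6960
Total: 6960 + 17 = 6977

6977


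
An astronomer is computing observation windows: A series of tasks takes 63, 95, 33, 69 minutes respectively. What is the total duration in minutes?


Durations: 63, 95, 33, 69
Running sum: 63
+ 95 = 158
+ 33 = 191
+ 69 = 260
Total duration: 260 minutes
That is 4 hours and 20 minutes

260


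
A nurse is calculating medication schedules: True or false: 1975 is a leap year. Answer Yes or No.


Year: 1975
Divisible by 4? 1975 / 4 = 493.75 -> No
Not divisible by 4, so NOT a leap year

No


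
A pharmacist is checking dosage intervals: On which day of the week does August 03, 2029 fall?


Date: 2029-08-03
January 1, 2029 is a Monday
Day of year: 215
Offset from Jan 1: 214 days
214 mod 7 = 4
Result: Friday

Friday


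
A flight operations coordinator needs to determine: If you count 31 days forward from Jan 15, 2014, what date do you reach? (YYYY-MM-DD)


Start: 2014-01-15
Adding 31 days
Days remaining in January: 16
After January: 15 days still to add
February 2014 has 28 days, need 15
Result: 2014-02-15

2014-02-15


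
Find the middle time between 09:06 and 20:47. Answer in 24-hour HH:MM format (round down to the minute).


Start time: 09:06 = 546 minutes from midnight
End time: 20:47 = 1247 minutes from midnight
Sum: 546 + 1247 = 1793
Midpoint: 1793 / 2 = 896 minutes
Convert: 896 / 60 = 14 hours, 56 minutes
Result: 14:56

14:56


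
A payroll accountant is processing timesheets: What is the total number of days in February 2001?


Month: February
Year: 2001
2001 is not a leap year
February has 28 days
Total: 28 days

28


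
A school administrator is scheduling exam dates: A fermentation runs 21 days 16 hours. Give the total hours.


Days: 21
Extra hours: 16
Hours per day: 24
Days to hours: 21 x 24 = 504
Total: 504 + 16 = 520

520


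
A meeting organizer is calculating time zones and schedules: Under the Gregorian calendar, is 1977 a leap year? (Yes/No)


Year: 1977
Divisible by 4? 1977 / 4 = 494.25 -> No
Not divisible by 4, so NOT a leap year

No


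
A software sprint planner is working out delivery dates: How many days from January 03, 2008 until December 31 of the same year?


Start: January 03, 2008
End: December 31, 2008
Days left in January: 28
February: 29
March: 31
April: 30
May: 31
... plus remaining months
Sum of remaining months: 335
Total: 28 + 335 = 363

363


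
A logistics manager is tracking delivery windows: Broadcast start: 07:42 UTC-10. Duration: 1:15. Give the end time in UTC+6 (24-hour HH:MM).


Start: 07:42 in UTC-10
Step 1 - add duration:
  minutes: 42 + 15 = 57
  hours: 7 + 1 + 0 = 8
  end in UTC-10: 08:57
Step 2 - convert UTC-10 -> UTC+6:
  offset difference: 6 - (-10) = 16 hours
  8 + (16) = 24 -> mod 24 = 0
Result: 00:57 in UTC+6

00:57


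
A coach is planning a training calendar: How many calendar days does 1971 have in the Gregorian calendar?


Year: 1971
Check leap year rules:
Divisible by 4? No
1971 is not a leap year
Days: 365

365


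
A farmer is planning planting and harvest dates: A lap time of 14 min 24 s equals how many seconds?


Minutes: 14
Seconds: 24
Convert minutes to seconds: 14 x 60 = 840
Add remaining seconds: 840 + 24 = 864

864


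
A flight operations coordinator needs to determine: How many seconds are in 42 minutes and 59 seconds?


Minutes: 42
Extra seconds: 59
Seconds per minute: 60
Minutes to seconds: 42 x 60 = 2520
Total: 2520 + 59 = 2579

2579


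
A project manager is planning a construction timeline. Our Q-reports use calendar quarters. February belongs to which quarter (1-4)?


Month: February (month 2)
Q1: January-March (months 1-3)
Q2: April-June (months 4-6)
Q3: July-September (months 7-9)
Q4: October-December (months 10-12)
Month 2 falls in Q1

1


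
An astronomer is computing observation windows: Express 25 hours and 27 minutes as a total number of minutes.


Hours: 25
Extra minutes: 27
Minutes per hour: 60
Hours to minutes: 25 x 60 = 1500
Total: 1500 + 27 = 1527

1527


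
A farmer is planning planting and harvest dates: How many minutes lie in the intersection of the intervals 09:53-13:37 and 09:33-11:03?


Interval A: [593, 817] minutes from midnight
Interval B: [573, 663] minutes from midnight
Overlap start = max(593, 573) = 593
Overlap end = min(817, 663) = 663
Overlap = 663 - 593 = 70 minutes

70


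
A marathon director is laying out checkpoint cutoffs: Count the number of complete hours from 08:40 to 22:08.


Start: 08:40
End: 22:08
Hour difference: 22 - 8 = 14 hours
Minute difference: 8 - 40 = -32 minutes
Total minutes: 808
Complete hours: 808 / 60 = 13 (remainder 28)

13


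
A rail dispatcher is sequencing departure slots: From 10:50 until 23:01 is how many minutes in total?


Start time: 10:50 = 650 minutes from midnight
End time: 23:01 = 1381 minutes from midnight
Difference: 1381 - 650 = 731 minutes
That is 12 hours and 11 minutes

731


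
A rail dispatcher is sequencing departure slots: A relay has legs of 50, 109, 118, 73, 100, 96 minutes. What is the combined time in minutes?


Durations: 50, 109, 118, 73, 100, 96
Running sum: 50
+ 109 = 159
+ 118 = 277
+ 73 = 350
+ 100 = 450
+ 96 = 546
Total duration: 546 minutes
That is 9 hours and 6 minutes

546


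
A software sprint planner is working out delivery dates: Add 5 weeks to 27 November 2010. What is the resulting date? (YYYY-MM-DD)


Start: 2010-11-27
Weeks to add: 5
Convert to days: 5 x 7 = 35 days
Add 35 days to 2010-11-27
Result: 2011-01-01

2011-01-01


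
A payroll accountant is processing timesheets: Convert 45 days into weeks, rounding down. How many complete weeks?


Total days: 45
Days per week: 7
Division: 45 / 7 = 6 remainder 3
Complete weeks: 6
Remaining days: 3

6


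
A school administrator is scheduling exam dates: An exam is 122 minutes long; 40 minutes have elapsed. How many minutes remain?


Total budget: 122 minutes
Time used: 40 minutes
Remaining: 122 - 40 = 82 minutes
Percent used: 32.8%
Percent remaining: 67.2%

82


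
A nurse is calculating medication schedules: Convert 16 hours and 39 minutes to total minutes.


Hours: 16
Minutes: 39
Convert hours to minutes: 16 x 60 = 960
Add remaining minutes: 960 + 39 = 999

999


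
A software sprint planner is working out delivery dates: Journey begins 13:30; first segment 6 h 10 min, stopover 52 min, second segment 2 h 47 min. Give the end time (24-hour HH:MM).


Depart: 13:30
Leg 1: +370 min -> 19:40
Layover: +52 min -> 20:32
Leg 2: +167 min -> 23:19
Total travel: 589 minutes = 9h 49m
Arrival: 23:19

23:19


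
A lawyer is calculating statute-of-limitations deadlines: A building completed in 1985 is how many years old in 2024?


Birth year: 1985
Current year: 2024
Age = current year - birth year
Age = 2024 - 1985 = 39

39


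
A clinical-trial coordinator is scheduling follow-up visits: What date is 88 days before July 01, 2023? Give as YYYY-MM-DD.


Start: 2023-07-01
Subtracting 88 days
Days already passed in July: 1
After going back through July: 87 more days to subtract
June 2023: 30 days, 57 remaining
May 2023: 31 days, 26 remaining
April 2023 has 30 days, need 26
Result: 2023-04-04

2023-04-04


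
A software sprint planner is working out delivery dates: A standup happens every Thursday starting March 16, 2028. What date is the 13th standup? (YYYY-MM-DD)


First occurrence: 2028-03-16 (occurrence 1)
Each occurrence is 7 days after the previous.
Occurrence 13 is 12 weeks after the first.
12 weeks = 84 days
2028-03-16 + 84 days = 2028-06-08

2028-06-08


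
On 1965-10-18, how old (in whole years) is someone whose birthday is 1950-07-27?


Birth: 1950-07-27
Reference: 1965-10-18
Year difference: 1965 - 1950 = 15
Has birthday (07-27) occurred by 10-18? Yes
Age in full years: 15

15


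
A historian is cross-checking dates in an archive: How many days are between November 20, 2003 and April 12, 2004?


Start date: 2003-11-20
End date: 2004-04-12
Nov 2003: +11 days
Dec 2003: +31 days
Jan 2004: +31 days
... (3 more months)
Total: 144 days

144


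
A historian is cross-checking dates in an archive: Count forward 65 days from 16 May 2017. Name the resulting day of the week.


Start: 2017-05-16 (Tuesday)
Step 1 - find target date: add 65 days
  2017-05-16 + 65 days = 2017-07-20
Step 2 - day of week:
  65 mod 7 = 2
  Tuesday + 2 days -> Thursday
Result: Thursday (2017-07-20)

Thursday


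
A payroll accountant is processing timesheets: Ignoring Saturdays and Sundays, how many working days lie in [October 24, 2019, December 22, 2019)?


Start: 2019-10-24 (Thursday)
End (exclusive): 2019-12-22 (Sunday)
Total calendar days: 59
Full weeks: 59 // 7 = 8 -> 40 weekdays
Remaining 3 days starting on Thursday:
  Thu(w), Fri(w), Sat(-) -> 2 weekdays
Total business days: 40 + 2 = 42

42


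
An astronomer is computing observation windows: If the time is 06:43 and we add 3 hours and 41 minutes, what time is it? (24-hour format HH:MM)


Start time: 06:43
Adding: 3 hours 41 minutes
Minutes: 43 + 41 = 84
Minute overflow: 84 >= 60, so carry 1 hour, minutes = 24
Hours: 6 + 3 + 1 = 10
Result: 10:24

10:24


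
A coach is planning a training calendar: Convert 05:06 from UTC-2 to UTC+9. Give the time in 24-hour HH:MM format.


Local time: 05:06 at UTC-2 (offset -2h)
Target zone: UTC+9 (offset 9h)
Difference: 9 - (-2) = 11 hours
Calculation: 5 + (11) = 16
Result: 16:06

16:06


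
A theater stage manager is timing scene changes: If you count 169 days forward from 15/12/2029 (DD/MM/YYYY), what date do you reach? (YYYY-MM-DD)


Start: 2029-12-15
Adding 169 days
Days remaining in December: 16
After December: 153 days still to add
January 2030: 31 days, 122 remaining
February 2030: 28 days, 94 remaining
March 2030: 31 days, 63 remaining
April 2030: 30 days, 33 remaining
Result: 2030-06-02

2030-06-02


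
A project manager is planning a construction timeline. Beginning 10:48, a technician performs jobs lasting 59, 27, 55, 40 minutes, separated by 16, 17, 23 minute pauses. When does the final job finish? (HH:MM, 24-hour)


Start: 10:48 = 648 min from midnight
  after task 1 (59 min): 11:47
  after break (16 min): 12:03
  after task 2 (27 min): 12:30
  after break (17 min): 12:47
  after task 3 (55 min): 13:42
  after break (23 min): 14:05
  after task 4 (40 min): 14:45
Total elapsed: 237 minutes
End time: 14:45

14:45


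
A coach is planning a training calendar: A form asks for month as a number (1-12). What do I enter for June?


Calendar month order:
5. May
6. June <--
7. July
June is month number 6

6


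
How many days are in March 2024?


Month: March
Year: 2024
March is a 31-day month
Total: 31 days

31


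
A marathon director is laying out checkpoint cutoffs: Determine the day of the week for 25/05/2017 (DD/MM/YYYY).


Date: 2017-05-25
January 1, 2017 is a Sunday
Day of year: 145
Offset from Jan 1: 144 days
144 mod 7 = 4
Result: Thursday

Thursday


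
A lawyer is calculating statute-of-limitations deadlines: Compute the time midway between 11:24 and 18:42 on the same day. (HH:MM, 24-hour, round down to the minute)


Start time: 11:24 = 684 minutes from midnight
End time: 18:42 = 1122 minutes from midnight
Sum: 684 + 1122 = 1806
Midpoint: 1806 / 2 = 903 minutes
Convert: 903 / 60 = 15 hours, 3 minutes
Result: 15:03

15:03


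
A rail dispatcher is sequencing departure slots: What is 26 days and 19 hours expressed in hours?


Days: 26
Extra hours: 19
Hours per day: 24
Days to hours: 26 x 24 = 624
Total: 624 + 19 = 643

643


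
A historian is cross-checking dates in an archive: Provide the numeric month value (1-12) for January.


Calendar month order:
1. January <--
2. February
January is month number 1

1


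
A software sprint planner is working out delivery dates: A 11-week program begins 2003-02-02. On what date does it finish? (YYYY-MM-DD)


Start: 2003-02-02
Weeks to add: 11
Convert to days: 11 x 7 = 77 days
Add 77 days to 2003-02-02
Result: 2003-04-20

2003-04-20


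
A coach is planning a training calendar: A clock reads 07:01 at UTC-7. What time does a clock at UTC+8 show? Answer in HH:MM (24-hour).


Local time: 07:01 at UTC-7 (offset -7h)
Target zone: UTC+8 (offset 8h)
Difference: 8 - (-7) = 15 hours
Calculation: 7 + (15) = 22
Result: 22:01

22:01


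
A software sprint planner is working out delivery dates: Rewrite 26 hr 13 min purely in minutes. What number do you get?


Hours: 26
Extra minutes: 13
Minutes per hour: 60
Hours to minutes: 26 x 60 = 1560
Total: 1560 + 13 = 1573

1573


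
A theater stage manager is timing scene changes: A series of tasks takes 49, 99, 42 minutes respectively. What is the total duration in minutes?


Durations: 49, 99, 42
Running sum: 49
+ 99 = 148
+ 42 = 190
Total duration: 190 minutes
That is 3 hours and 10 minutes

190


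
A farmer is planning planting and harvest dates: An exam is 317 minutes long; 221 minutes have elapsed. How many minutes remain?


Total budget: 317 minutes
Time used: 221 minutes
Remaining: 317 - 221 = 96 minutes
Percent used: 69.7%
Percent remaining: 30.3%

96
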